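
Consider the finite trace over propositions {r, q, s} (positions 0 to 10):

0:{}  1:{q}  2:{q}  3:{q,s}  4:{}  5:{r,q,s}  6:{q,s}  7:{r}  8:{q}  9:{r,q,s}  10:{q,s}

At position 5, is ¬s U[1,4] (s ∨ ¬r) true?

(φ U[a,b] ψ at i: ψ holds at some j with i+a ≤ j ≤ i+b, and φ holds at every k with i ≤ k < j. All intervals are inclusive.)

No

Need some j in [6,9] with (s ∨ ¬r), and ¬s at every k in [5,j-1].
  j=6: (s ∨ ¬r) holds, but ¬s fails at k=5 → not this j.
  j=7: (s ∨ ¬r) false.
  j=8: (s ∨ ¬r) holds, but ¬s fails at k=5 → not this j.
  j=9: (s ∨ ¬r) holds, but ¬s fails at k=5 → not this j.
No j in the window works → until fails.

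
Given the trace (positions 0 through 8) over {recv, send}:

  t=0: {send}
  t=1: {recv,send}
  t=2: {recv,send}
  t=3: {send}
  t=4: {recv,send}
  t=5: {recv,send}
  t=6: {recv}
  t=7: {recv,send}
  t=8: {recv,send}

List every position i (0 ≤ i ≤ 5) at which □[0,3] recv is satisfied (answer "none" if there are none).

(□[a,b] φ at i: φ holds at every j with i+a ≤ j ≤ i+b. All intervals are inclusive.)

4, 5

Evaluate at each i in [0,5]:
  i=0: ✗ (fails at j=0)
  i=1: ✗ (fails at j=3)
  i=2: ✗ (fails at j=3)
  i=3: ✗ (fails at j=3)
  i=4: ✓ (all of [4,7])
  i=5: ✓ (all of [5,8])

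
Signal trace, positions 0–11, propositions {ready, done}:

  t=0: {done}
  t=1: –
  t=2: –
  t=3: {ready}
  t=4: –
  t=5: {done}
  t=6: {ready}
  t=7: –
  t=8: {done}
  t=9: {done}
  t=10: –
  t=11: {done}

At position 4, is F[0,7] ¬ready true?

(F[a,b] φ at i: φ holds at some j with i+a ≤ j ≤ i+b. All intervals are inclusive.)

True

Check ¬ready at each j in [4,11]:
  j=4: true
  j=5: true
  j=6: false
  j=7: true
  j=8: true
  j=9: true
  j=10: true
  j=11: true
Found at j=4 → formula holds.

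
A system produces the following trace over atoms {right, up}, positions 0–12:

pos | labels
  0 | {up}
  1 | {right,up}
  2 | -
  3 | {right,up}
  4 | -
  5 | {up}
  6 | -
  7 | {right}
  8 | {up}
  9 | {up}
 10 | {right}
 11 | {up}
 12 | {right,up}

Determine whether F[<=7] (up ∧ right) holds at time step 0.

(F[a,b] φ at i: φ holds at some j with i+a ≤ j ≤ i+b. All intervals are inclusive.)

Holds

Check (up ∧ right) at each j in [0,7]:
  j=0: false
  j=1: true
  j=2: false
  j=3: true
  j=4: false
  j=5: false
  j=6: false
  j=7: false
Found at j=1 → formula holds.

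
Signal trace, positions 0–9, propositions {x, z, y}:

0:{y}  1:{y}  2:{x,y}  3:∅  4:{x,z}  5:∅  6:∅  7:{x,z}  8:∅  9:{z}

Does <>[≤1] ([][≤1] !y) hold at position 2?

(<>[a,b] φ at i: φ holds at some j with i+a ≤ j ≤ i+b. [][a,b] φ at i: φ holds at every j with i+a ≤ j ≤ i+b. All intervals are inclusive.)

True

Check [][≤1] !y at each j in [2,3]:
  j=2: fails at 2
  j=3: holds on [3,4]
Found at j=3 → formula holds.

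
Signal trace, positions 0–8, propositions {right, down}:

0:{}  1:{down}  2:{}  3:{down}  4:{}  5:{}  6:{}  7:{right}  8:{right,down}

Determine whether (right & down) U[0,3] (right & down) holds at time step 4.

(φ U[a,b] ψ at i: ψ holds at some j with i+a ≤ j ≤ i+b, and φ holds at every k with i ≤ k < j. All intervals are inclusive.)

Need some j in [4,7] with (right & down), and (right & down) at every k in [4,j-1].
  j=4: (right & down) false.
  j=5: (right & down) false.
  j=6: (right & down) false.
  j=7: (right & down) false.
No j in the window works → until fails.

Does not hold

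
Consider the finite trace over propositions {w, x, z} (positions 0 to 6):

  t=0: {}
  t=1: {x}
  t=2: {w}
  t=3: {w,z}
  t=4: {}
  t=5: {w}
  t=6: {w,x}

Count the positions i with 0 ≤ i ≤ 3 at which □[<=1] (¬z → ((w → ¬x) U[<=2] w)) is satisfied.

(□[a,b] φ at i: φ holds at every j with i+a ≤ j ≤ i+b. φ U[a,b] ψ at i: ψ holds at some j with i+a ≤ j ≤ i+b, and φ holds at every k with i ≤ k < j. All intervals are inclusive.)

4

Evaluate at each i in [0,3]:
  i=0: ✓ (all of [0,1])
  i=1: ✓ (all of [1,2])
  i=2: ✓ (all of [2,3])
  i=3: ✓ (all of [3,4])
Positions where it holds: {0, 1, 2, 3} → 4.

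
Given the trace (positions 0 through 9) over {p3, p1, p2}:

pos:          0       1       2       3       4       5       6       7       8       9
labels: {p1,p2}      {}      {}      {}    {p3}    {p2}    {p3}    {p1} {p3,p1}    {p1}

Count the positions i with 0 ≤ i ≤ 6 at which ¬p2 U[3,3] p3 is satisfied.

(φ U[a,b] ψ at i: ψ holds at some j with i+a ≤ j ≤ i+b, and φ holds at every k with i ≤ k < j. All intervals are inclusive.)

Evaluate at each i in [0,6]:
  i=0: ✗ (no rhs in [3,3])
  i=1: ✓ (rhs at j=4; lhs holds on [1,3])
  i=2: ✗ (no rhs in [5,5])
  i=3: ✗ (lhs fails at k=5 before rhs at j=6)
  i=4: ✗ (no rhs in [7,7])
  i=5: ✗ (lhs fails at k=5 before rhs at j=8)
  i=6: ✗ (no rhs in [9,9])
Positions where it holds: {1} → 1.

1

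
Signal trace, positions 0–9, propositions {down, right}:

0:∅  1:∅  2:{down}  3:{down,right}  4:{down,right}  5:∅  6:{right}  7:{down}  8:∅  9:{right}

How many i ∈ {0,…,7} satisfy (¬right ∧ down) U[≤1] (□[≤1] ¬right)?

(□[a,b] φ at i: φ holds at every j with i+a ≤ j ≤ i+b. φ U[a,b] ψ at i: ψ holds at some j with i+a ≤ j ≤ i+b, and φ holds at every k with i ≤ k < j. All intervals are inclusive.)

Evaluate at each i in [0,7]:
  i=0: ✓ (rhs at j=0)
  i=1: ✓ (rhs at j=1)
  i=2: ✗ (no rhs in [2,3])
  i=3: ✗ (no rhs in [3,4])
  i=4: ✗ (no rhs in [4,5])
  i=5: ✗ (no rhs in [5,6])
  i=6: ✗ (lhs fails at k=6 before rhs at j=7)
  i=7: ✓ (rhs at j=7)
Positions where it holds: {0, 1, 7} → 3.

3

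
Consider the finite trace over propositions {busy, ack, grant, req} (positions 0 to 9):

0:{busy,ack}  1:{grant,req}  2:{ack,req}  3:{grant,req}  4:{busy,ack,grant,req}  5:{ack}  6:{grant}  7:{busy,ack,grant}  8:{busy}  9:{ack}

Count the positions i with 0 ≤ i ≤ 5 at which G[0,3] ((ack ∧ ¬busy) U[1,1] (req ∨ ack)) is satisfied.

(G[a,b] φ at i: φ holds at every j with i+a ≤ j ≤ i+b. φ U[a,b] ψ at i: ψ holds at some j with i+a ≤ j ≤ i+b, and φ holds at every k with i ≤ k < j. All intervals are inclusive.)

0

Evaluate at each i in [0,5]:
  i=0: ✗ (fails at j=0)
  i=1: ✗ (fails at j=1)
  i=2: ✗ (fails at j=3)
  i=3: ✗ (fails at j=3)
  i=4: ✗ (fails at j=4)
  i=5: ✗ (fails at j=5)
Positions where it holds: {} → 0.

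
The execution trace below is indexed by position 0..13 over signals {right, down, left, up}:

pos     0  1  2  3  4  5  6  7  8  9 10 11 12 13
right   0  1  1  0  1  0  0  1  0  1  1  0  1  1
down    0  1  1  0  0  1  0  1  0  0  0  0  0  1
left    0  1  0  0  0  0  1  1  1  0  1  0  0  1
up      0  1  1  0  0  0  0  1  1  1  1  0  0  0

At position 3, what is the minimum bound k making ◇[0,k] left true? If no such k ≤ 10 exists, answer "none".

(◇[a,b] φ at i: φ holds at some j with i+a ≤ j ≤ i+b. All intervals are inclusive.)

Scan j = 3,4,… for left:
  j=3: fails
  j=4: fails
  j=5: fails
  j=6: holds
First hit at j=6, so smallest k = 6-3 = 3.

3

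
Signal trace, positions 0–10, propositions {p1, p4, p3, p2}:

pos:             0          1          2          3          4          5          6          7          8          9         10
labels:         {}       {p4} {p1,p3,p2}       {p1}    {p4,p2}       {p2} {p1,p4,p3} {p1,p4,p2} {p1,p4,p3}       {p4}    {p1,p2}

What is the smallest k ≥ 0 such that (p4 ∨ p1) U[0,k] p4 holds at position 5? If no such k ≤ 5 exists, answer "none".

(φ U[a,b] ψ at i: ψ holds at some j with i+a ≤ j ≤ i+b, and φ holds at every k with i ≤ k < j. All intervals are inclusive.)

Need earliest j ≥ 5 with p4, and (p4 ∨ p1) at every k in [5,j-1].
  j=5: rhs fails.
  j=6: rhs holds but lhs fails at k=5.
  j=7: rhs holds but lhs fails at k=5.
  j=8: rhs holds but lhs fails at k=5.
  j=9: rhs holds but lhs fails at k=5.
  j=10: rhs fails.
No witness within the range → none.

none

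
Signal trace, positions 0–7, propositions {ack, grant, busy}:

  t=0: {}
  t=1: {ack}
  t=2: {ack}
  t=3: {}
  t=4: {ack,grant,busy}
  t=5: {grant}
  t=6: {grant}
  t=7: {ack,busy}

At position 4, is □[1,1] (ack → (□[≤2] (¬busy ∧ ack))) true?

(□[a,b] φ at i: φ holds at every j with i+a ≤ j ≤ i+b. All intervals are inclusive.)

Holds

Check (ack → (□[≤2] (¬busy ∧ ack))) at every j in [5,5]:
  j=5: antecedent false → ✓
All positions satisfy it → formula holds.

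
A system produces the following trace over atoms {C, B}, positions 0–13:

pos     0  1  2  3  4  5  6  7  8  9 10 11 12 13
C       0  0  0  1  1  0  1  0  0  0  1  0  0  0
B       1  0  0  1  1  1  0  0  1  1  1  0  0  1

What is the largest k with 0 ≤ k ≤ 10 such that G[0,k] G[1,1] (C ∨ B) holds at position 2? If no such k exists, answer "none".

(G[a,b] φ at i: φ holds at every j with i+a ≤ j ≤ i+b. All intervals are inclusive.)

G[1,1] (C ∨ B) must hold from j=2 onward; find where it first fails.
  j=2: holds
  j=3: holds
  j=4: holds
  j=5: holds
  j=6: fails
Holds on [2,5], so largest k = 3.

3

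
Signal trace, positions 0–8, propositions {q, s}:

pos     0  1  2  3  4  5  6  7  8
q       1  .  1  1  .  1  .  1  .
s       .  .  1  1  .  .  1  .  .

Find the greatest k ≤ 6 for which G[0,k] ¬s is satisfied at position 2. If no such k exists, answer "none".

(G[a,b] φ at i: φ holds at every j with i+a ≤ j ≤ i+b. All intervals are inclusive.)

¬s must hold from j=2 onward; find where it first fails.
  j=2: fails → no k works.

none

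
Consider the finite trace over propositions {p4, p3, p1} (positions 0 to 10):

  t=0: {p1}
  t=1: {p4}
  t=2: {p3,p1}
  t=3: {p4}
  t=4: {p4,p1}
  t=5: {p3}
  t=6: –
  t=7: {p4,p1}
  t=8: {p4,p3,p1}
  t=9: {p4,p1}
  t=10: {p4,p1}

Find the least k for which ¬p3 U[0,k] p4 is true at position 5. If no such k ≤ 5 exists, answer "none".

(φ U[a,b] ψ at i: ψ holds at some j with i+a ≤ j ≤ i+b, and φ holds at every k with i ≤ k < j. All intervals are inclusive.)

Need earliest j ≥ 5 with p4, and ¬p3 at every k in [5,j-1].
  j=5: rhs fails.
  j=6: rhs fails.
  j=7: rhs holds but lhs fails at k=5.
  j=8: rhs holds but lhs fails at k=5.
  j=9: rhs holds but lhs fails at k=5.
  j=10: rhs holds but lhs fails at k=5.
No witness within the range → none.

none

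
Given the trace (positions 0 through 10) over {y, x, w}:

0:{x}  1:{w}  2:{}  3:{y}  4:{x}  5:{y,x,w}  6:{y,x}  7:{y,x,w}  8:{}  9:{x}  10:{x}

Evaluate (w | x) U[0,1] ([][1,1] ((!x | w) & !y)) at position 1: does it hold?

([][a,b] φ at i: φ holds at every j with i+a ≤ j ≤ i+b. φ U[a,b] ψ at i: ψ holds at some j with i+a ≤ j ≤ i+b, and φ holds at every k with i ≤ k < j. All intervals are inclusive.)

True

Need some j in [1,2] with [][1,1] ((!x | w) & !y), and (w | x) at every k in [1,j-1].
  j=1: [][1,1] ((!x | w) & !y) holds; no prefix to check → satisfied.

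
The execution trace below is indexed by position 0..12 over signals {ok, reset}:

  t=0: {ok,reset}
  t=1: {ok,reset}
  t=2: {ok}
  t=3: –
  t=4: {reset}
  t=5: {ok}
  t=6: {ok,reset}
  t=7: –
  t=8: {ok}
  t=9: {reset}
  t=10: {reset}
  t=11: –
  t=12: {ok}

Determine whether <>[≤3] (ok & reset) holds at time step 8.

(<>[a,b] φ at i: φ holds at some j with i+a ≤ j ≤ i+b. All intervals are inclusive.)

False

Check (ok & reset) at each j in [8,11]:
  j=8: false
  j=9: false
  j=10: false
  j=11: false
No position in the window satisfies it → formula fails.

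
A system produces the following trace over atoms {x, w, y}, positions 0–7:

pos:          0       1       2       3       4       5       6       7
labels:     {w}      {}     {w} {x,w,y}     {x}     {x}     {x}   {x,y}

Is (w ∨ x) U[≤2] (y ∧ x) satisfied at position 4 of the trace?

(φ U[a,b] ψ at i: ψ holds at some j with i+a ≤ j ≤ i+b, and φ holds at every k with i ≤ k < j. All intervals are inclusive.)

No

Need some j in [4,6] with (y ∧ x), and (w ∨ x) at every k in [4,j-1].
  j=4: (y ∧ x) false.
  j=5: (y ∧ x) false.
  j=6: (y ∧ x) false.
No j in the window works → until fails.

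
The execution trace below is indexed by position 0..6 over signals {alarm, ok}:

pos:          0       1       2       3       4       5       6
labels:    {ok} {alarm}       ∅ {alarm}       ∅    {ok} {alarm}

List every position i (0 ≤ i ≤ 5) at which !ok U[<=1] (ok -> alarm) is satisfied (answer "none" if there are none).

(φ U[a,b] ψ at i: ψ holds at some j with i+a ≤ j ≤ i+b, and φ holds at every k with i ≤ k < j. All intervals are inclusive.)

Evaluate at each i in [0,5]:
  i=0: ✗ (lhs fails at k=0 before rhs at j=1)
  i=1: ✓ (rhs at j=1)
  i=2: ✓ (rhs at j=2)
  i=3: ✓ (rhs at j=3)
  i=4: ✓ (rhs at j=4)
  i=5: ✗ (lhs fails at k=5 before rhs at j=6)

1, 2, 3, 4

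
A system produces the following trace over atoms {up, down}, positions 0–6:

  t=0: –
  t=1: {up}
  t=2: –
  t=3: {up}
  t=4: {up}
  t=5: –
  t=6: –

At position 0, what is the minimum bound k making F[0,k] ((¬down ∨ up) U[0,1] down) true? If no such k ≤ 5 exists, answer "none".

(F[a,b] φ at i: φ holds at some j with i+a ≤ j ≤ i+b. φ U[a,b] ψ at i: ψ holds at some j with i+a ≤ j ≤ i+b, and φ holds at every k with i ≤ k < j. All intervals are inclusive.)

none

Scan j = 0,1,… for ((¬down ∨ up) U[0,1] down):
  j=0: fails
  j=1: fails
  j=2: fails
  j=3: fails
  j=4: fails
  j=5: fails
No j in [0,5] satisfies it → none.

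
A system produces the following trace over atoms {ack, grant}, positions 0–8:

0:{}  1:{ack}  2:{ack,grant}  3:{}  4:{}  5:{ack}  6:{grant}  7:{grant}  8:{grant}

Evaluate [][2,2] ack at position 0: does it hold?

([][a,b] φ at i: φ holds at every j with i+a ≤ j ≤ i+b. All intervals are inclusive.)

True

Check ack at every j in [2,2]:
  j=2: true
All positions satisfy it → formula holds.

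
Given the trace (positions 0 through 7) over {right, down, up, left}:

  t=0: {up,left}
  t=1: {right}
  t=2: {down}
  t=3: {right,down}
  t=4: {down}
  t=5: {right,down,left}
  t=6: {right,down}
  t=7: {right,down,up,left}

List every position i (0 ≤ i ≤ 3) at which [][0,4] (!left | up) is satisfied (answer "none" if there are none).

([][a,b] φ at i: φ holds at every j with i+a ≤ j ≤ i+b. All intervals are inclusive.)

Evaluate at each i in [0,3]:
  i=0: ✓ (all of [0,4])
  i=1: ✗ (fails at j=5)
  i=2: ✗ (fails at j=5)
  i=3: ✗ (fails at j=5)

0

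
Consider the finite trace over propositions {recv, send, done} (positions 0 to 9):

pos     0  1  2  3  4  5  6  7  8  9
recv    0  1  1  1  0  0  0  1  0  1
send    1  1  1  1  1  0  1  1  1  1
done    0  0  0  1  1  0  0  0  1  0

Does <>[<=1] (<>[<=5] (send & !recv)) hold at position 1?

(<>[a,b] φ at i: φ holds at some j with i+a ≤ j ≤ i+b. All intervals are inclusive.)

Check <>[<=5] (send & !recv) at each j in [1,2]:
  j=1: holds (witness at 4)
  j=2: holds (witness at 4)
Found at j=1 → formula holds.

True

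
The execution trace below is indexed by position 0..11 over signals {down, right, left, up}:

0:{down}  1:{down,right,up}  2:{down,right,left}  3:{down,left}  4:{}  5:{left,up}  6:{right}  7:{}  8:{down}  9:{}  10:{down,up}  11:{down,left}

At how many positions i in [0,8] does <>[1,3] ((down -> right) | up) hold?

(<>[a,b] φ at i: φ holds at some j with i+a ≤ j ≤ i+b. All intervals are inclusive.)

9

Evaluate at each i in [0,8]:
  i=0: ✓ (witness j=1)
  i=1: ✓ (witness j=2)
  i=2: ✓ (witness j=4)
  i=3: ✓ (witness j=4)
  i=4: ✓ (witness j=5)
  i=5: ✓ (witness j=6)
  i=6: ✓ (witness j=7)
  i=7: ✓ (witness j=9)
  i=8: ✓ (witness j=9)
Positions where it holds: {0, 1, 2, 3, 4, 5, 6, 7, 8} → 9.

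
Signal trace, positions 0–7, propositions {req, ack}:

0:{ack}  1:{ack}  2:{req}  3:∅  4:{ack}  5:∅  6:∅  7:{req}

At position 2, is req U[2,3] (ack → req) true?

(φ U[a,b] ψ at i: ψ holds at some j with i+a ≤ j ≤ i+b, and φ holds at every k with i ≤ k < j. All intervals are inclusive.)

Need some j in [4,5] with (ack → req), and req at every k in [2,j-1].
  j=4: (ack → req) false.
  j=5: (ack → req) holds, but req fails at k=3 → not this j.
No j in the window works → until fails.

Does not hold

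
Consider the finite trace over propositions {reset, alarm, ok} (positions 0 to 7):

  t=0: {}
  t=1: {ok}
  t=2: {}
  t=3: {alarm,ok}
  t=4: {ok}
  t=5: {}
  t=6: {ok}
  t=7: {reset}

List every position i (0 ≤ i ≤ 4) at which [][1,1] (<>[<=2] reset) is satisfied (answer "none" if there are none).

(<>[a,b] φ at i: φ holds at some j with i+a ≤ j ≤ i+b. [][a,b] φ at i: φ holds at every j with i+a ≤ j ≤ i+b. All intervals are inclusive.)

4

Evaluate at each i in [0,4]:
  i=0: ✗ (fails at j=1)
  i=1: ✗ (fails at j=2)
  i=2: ✗ (fails at j=3)
  i=3: ✗ (fails at j=4)
  i=4: ✓ (all of [5,5])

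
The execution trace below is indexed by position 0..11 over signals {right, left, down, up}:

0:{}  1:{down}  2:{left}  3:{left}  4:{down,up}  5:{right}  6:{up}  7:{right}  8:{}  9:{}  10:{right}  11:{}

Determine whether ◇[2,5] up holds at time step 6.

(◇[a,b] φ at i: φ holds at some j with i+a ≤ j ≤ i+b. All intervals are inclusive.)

False

Check up at each j in [8,11]:
  j=8: false
  j=9: false
  j=10: false
  j=11: false
No position in the window satisfies it → formula fails.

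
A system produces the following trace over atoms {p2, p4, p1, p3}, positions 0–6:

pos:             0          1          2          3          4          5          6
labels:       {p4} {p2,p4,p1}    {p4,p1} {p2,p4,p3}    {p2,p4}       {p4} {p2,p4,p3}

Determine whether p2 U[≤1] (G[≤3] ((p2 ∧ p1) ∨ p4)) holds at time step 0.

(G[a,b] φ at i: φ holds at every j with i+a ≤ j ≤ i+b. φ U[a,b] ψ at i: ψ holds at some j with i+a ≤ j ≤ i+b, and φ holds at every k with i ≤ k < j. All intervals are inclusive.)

Need some j in [0,1] with G[≤3] ((p2 ∧ p1) ∨ p4), and p2 at every k in [0,j-1].
  j=0: G[≤3] ((p2 ∧ p1) ∨ p4) holds; no prefix to check → satisfied.

Yes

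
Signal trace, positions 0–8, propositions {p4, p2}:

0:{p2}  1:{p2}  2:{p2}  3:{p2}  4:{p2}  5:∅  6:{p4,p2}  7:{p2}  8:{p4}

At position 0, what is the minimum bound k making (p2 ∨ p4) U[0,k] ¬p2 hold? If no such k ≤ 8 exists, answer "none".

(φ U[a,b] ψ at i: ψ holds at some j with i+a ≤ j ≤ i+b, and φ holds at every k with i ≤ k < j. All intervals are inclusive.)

Need earliest j ≥ 0 with ¬p2, and (p2 ∨ p4) at every k in [0,j-1].
  j=0: rhs fails.
  j=1: rhs fails.
  j=2: rhs fails.
  j=3: rhs fails.
  j=4: rhs fails.
  j=5: rhs holds; lhs holds on [0,4]. k = 5.

5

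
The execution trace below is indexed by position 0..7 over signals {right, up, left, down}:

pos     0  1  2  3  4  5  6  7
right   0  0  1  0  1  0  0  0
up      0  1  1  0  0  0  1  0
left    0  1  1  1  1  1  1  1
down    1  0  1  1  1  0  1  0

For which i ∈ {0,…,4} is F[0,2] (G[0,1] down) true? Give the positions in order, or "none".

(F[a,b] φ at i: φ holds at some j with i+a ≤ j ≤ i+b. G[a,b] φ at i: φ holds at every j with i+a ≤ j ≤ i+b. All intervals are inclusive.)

0, 1, 2, 3

Evaluate at each i in [0,4]:
  i=0: ✓ (witness j=2)
  i=1: ✓ (witness j=2)
  i=2: ✓ (witness j=2)
  i=3: ✓ (witness j=3)
  i=4: ✗ (none in [4,6])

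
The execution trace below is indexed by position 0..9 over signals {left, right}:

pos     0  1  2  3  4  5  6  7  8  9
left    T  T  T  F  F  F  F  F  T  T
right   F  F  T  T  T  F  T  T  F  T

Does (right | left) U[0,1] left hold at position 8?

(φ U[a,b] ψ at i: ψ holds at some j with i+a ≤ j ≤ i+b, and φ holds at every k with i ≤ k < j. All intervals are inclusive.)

Need some j in [8,9] with left, and (right | left) at every k in [8,j-1].
  j=8: left holds; no prefix to check → satisfied.

Yes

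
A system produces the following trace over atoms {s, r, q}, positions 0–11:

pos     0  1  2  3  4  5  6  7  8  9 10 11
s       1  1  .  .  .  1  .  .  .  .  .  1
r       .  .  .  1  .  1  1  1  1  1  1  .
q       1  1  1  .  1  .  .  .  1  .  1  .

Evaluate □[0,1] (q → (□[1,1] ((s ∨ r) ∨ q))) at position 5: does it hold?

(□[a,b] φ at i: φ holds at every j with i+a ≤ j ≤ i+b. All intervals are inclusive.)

Yes

Check (q → (□[1,1] ((s ∨ r) ∨ q))) at every j in [5,6]:
  j=5: antecedent false → ✓
  j=6: antecedent false → ✓
All positions satisfy it → formula holds.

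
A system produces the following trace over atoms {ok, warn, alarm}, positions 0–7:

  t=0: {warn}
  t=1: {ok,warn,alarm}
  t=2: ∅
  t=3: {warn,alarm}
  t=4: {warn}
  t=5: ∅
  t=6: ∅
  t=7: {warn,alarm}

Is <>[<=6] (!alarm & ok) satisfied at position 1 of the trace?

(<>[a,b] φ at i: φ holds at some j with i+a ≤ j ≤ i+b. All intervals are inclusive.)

False

Check (!alarm & ok) at each j in [1,7]:
  j=1: false
  j=2: false
  j=3: false
  j=4: false
  j=5: false
  j=6: false
  j=7: false
No position in the window satisfies it → formula fails.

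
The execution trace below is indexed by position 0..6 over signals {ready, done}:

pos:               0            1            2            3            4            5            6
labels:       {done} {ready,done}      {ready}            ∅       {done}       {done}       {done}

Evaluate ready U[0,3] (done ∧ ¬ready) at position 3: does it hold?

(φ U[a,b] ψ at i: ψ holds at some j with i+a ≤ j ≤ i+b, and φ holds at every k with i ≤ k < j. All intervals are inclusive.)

False

Need some j in [3,6] with (done ∧ ¬ready), and ready at every k in [3,j-1].
  j=3: (done ∧ ¬ready) false.
  j=4: (done ∧ ¬ready) holds, but ready fails at k=3 → not this j.
  j=5: (done ∧ ¬ready) holds, but ready fails at k=3 → not this j.
  j=6: (done ∧ ¬ready) holds, but ready fails at k=3 → not this j.
No j in the window works → until fails.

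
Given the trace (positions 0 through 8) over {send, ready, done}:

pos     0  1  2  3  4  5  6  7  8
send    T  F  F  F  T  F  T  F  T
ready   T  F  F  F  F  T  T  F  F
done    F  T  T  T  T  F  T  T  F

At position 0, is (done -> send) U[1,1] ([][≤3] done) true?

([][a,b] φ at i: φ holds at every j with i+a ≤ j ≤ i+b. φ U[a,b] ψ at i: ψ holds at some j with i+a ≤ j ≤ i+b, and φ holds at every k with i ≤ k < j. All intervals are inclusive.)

True

Need some j in [1,1] with [][≤3] done, and (done -> send) at every k in [0,j-1].
  j=1: [][≤3] done holds; (done -> send) holds at every k in [0,0] → satisfied.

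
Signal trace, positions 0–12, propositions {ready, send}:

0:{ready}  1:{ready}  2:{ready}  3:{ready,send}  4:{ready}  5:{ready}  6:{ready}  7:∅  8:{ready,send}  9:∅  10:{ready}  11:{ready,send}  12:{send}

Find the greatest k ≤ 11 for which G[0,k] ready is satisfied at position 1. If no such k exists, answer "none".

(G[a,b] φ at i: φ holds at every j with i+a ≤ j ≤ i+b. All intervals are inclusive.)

ready must hold from j=1 onward; find where it first fails.
  j=1: holds
  j=2: holds
  j=3: holds
  j=4: holds
  j=5: holds
  j=6: holds
  j=7: fails
Holds on [1,6], so largest k = 5.

5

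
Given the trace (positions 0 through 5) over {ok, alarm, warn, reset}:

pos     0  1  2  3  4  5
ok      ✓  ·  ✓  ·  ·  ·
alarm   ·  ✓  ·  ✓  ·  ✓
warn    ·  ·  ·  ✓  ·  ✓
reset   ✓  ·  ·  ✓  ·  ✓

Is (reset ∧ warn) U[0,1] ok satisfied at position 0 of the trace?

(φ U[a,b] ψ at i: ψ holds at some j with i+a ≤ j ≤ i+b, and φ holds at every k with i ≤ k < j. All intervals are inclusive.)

Need some j in [0,1] with ok, and (reset ∧ warn) at every k in [0,j-1].
  j=0: ok holds; no prefix to check → satisfied.

Holds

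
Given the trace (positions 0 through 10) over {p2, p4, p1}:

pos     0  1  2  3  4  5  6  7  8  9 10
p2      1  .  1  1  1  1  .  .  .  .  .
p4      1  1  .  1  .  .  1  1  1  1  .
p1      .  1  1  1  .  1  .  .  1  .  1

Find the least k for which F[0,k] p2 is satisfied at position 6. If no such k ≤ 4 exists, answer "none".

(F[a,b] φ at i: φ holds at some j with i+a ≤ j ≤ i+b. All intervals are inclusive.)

Scan j = 6,7,… for p2:
  j=6: fails
  j=7: fails
  j=8: fails
  j=9: fails
  j=10: fails
No j in [6,10] satisfies it → none.

none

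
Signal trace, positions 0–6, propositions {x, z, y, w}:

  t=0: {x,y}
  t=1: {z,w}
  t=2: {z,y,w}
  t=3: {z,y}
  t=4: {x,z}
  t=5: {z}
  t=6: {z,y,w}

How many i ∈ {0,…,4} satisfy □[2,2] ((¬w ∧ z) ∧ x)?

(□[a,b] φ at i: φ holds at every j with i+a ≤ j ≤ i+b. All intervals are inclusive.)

1

Evaluate at each i in [0,4]:
  i=0: ✗ (fails at j=2)
  i=1: ✗ (fails at j=3)
  i=2: ✓ (all of [4,4])
  i=3: ✗ (fails at j=5)
  i=4: ✗ (fails at j=6)
Positions where it holds: {2} → 1.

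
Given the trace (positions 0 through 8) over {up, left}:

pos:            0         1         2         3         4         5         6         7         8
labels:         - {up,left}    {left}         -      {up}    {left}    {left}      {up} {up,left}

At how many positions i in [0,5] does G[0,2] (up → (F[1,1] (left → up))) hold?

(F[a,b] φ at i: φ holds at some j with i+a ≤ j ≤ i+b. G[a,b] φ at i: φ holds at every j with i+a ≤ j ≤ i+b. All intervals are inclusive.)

1

Evaluate at each i in [0,5]:
  i=0: ✗ (fails at j=1)
  i=1: ✗ (fails at j=1)
  i=2: ✗ (fails at j=4)
  i=3: ✗ (fails at j=4)
  i=4: ✗ (fails at j=4)
  i=5: ✓ (all of [5,7])
Positions where it holds: {5} → 1.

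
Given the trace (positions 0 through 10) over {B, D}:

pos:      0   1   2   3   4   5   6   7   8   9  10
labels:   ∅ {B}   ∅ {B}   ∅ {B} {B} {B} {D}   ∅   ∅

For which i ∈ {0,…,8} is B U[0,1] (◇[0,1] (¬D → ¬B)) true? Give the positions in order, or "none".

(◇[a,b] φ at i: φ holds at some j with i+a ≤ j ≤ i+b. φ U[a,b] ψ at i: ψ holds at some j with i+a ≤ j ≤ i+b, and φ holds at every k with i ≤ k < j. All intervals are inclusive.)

Evaluate at each i in [0,8]:
  i=0: ✓ (rhs at j=0)
  i=1: ✓ (rhs at j=1)
  i=2: ✓ (rhs at j=2)
  i=3: ✓ (rhs at j=3)
  i=4: ✓ (rhs at j=4)
  i=5: ✗ (no rhs in [5,6])
  i=6: ✓ (rhs at j=7; lhs holds on [6,6])
  i=7: ✓ (rhs at j=7)
  i=8: ✓ (rhs at j=8)

0, 1, 2, 3, 4, 6, 7, 8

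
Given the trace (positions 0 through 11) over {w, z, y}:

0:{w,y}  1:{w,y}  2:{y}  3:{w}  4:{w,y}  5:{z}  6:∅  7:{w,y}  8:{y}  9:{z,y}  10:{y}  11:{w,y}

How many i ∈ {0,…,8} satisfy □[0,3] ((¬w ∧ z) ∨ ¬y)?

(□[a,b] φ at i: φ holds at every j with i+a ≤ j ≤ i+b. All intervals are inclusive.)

Evaluate at each i in [0,8]:
  i=0: ✗ (fails at j=0)
  i=1: ✗ (fails at j=1)
  i=2: ✗ (fails at j=2)
  i=3: ✗ (fails at j=4)
  i=4: ✗ (fails at j=4)
  i=5: ✗ (fails at j=7)
  i=6: ✗ (fails at j=7)
  i=7: ✗ (fails at j=7)
  i=8: ✗ (fails at j=8)
Positions where it holds: {} → 0.

0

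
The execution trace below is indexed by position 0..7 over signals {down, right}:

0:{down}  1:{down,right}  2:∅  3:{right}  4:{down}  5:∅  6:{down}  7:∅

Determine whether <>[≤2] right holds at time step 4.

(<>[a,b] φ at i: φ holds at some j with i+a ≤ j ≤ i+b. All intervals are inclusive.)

Does not hold

Check right at each j in [4,6]:
  j=4: false
  j=5: false
  j=6: false
No position in the window satisfies it → formula fails.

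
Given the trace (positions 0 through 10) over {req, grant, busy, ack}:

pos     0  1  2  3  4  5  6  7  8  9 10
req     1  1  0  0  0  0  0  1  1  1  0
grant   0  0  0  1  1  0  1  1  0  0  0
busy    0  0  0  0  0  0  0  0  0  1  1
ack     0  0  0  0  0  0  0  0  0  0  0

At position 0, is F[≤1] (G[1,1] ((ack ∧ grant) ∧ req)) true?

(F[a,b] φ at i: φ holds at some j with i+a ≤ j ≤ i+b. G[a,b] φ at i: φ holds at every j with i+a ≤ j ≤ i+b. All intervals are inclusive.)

False

Check G[1,1] ((ack ∧ grant) ∧ req) at each j in [0,1]:
  j=0: fails at 1
  j=1: fails at 2
No position in the window satisfies it → formula fails.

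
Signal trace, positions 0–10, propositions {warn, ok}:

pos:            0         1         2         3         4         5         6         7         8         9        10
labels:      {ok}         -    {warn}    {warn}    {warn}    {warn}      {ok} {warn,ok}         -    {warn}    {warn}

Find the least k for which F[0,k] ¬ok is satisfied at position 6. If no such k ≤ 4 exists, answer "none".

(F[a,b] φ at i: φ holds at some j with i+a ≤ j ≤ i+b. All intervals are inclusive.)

2

Scan j = 6,7,… for ¬ok:
  j=6: fails
  j=7: fails
  j=8: holds
First hit at j=8, so smallest k = 8-6 = 2.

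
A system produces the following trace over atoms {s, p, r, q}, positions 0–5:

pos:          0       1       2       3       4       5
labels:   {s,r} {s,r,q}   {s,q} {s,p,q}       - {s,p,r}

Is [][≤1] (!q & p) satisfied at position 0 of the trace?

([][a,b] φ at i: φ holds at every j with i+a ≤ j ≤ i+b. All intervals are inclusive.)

Check (!q & p) at every j in [0,1]:
  j=0: false
  j=1: false
Fails at j=0 → formula fails.

False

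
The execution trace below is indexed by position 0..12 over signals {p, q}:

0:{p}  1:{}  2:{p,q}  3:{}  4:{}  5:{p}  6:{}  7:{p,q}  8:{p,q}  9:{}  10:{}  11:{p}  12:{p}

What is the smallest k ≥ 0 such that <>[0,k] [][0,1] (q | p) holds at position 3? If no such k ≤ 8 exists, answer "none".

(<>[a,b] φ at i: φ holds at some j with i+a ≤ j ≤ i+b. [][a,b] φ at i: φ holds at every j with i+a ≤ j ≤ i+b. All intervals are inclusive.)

Scan j = 3,4,… for [][0,1] (q | p):
  j=3: fails
  j=4: fails
  j=5: fails
  j=6: fails
  j=7: holds
First hit at j=7, so smallest k = 7-3 = 4.

4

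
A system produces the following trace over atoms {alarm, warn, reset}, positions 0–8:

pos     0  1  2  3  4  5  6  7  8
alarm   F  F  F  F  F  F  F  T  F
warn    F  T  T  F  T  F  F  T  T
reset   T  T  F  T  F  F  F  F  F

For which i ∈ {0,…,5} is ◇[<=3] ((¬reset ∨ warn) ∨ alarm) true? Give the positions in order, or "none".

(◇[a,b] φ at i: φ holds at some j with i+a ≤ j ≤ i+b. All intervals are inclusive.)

Evaluate at each i in [0,5]:
  i=0: ✓ (witness j=1)
  i=1: ✓ (witness j=1)
  i=2: ✓ (witness j=2)
  i=3: ✓ (witness j=4)
  i=4: ✓ (witness j=4)
  i=5: ✓ (witness j=5)

0, 1, 2, 3, 4, 5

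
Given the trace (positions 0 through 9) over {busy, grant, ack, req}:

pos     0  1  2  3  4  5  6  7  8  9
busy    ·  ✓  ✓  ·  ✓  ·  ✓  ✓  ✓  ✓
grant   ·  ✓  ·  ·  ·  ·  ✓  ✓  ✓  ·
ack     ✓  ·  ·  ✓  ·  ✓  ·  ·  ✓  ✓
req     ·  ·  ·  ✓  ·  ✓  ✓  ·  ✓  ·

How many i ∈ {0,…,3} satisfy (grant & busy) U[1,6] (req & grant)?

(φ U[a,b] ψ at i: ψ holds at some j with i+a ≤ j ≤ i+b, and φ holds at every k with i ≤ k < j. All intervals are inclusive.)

0

Evaluate at each i in [0,3]:
  i=0: ✗ (lhs fails at k=0 before rhs at j=6)
  i=1: ✗ (lhs fails at k=2 before rhs at j=6)
  i=2: ✗ (lhs fails at k=2 before rhs at j=6)
  i=3: ✗ (lhs fails at k=3 before rhs at j=6)
Positions where it holds: {} → 0.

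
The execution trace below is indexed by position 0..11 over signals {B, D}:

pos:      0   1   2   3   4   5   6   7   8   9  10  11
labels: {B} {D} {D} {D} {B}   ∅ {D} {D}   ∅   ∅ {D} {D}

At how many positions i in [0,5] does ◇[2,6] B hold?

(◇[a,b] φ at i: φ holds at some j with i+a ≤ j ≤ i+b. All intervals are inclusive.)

Evaluate at each i in [0,5]:
  i=0: ✓ (witness j=4)
  i=1: ✓ (witness j=4)
  i=2: ✓ (witness j=4)
  i=3: ✗ (none in [5,9])
  i=4: ✗ (none in [6,10])
  i=5: ✗ (none in [7,11])
Positions where it holds: {0, 1, 2} → 3.

3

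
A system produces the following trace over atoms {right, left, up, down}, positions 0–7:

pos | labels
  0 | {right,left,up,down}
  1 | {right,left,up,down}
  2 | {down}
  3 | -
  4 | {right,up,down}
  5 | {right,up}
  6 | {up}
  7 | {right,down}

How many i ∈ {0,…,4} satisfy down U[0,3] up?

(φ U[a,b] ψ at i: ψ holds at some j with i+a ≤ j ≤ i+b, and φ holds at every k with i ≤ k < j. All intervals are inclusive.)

3

Evaluate at each i in [0,4]:
  i=0: ✓ (rhs at j=0)
  i=1: ✓ (rhs at j=1)
  i=2: ✗ (lhs fails at k=3 before rhs at j=4)
  i=3: ✗ (lhs fails at k=3 before rhs at j=4)
  i=4: ✓ (rhs at j=4)
Positions where it holds: {0, 1, 4} → 3.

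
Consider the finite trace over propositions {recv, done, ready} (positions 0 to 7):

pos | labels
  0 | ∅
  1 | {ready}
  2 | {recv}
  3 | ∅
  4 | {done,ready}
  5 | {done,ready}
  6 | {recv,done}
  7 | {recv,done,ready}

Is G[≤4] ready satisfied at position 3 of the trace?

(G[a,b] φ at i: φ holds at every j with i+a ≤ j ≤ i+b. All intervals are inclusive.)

Check ready at every j in [3,7]:
  j=3: false
  j=4: true
  j=5: true
  j=6: false
  j=7: true
Fails at j=3 → formula fails.

False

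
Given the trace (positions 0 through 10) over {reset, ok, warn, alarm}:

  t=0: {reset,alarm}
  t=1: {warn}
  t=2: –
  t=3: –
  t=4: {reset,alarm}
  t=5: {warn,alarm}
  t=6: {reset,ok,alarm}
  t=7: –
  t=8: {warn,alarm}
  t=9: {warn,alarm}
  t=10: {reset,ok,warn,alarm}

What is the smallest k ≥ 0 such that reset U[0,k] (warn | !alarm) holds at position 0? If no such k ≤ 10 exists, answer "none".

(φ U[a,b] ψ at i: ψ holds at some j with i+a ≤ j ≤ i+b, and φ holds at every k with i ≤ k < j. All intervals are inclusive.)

1

Need earliest j ≥ 0 with (warn | !alarm), and reset at every k in [0,j-1].
  j=0: rhs fails.
  j=1: rhs holds; lhs holds on [0,0]. k = 1.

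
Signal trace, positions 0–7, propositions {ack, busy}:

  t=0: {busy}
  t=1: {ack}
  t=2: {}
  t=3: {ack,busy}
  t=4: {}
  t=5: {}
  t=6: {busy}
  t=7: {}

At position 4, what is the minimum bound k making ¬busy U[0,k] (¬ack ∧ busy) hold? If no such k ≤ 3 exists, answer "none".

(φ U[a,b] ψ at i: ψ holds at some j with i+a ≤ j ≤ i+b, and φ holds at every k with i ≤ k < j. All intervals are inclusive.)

2

Need earliest j ≥ 4 with (¬ack ∧ busy), and ¬busy at every k in [4,j-1].
  j=4: rhs fails.
  j=5: rhs fails.
  j=6: rhs holds; lhs holds on [4,5]. k = 2.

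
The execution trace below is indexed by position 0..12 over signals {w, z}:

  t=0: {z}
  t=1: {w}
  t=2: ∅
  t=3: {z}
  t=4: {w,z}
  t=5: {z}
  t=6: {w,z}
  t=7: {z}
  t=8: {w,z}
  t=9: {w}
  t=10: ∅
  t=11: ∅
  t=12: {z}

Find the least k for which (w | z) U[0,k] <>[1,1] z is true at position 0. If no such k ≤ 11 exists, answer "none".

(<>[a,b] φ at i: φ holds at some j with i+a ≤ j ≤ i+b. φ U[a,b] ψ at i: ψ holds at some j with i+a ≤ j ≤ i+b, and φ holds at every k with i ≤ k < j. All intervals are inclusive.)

2

Need earliest j ≥ 0 with <>[1,1] z, and (w | z) at every k in [0,j-1].
  j=0: rhs fails.
  j=1: rhs fails.
  j=2: rhs holds; lhs holds on [0,1]. k = 2.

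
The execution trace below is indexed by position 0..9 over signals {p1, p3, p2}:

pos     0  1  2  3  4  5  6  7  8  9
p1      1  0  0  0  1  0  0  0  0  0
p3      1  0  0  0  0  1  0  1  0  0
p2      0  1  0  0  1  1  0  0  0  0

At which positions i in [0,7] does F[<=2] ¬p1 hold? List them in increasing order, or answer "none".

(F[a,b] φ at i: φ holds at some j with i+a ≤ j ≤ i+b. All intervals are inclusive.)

Evaluate at each i in [0,7]:
  i=0: ✓ (witness j=1)
  i=1: ✓ (witness j=1)
  i=2: ✓ (witness j=2)
  i=3: ✓ (witness j=3)
  i=4: ✓ (witness j=5)
  i=5: ✓ (witness j=5)
  i=6: ✓ (witness j=6)
  i=7: ✓ (witness j=7)

0, 1, 2, 3, 4, 5, 6, 7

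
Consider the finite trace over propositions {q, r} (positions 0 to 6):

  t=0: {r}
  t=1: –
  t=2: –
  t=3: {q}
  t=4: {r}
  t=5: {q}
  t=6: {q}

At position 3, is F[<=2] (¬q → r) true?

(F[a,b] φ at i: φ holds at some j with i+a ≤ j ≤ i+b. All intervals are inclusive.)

True

Check (¬q → r) at each j in [3,5]:
  j=3: true
  j=4: true
  j=5: true
Found at j=3 → formula holds.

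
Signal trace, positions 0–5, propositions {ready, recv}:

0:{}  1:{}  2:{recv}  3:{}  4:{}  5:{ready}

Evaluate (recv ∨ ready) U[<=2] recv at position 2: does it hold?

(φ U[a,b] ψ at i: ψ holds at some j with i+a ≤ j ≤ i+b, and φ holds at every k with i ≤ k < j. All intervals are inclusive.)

Holds

Need some j in [2,4] with recv, and (recv ∨ ready) at every k in [2,j-1].
  j=2: recv holds; no prefix to check → satisfied.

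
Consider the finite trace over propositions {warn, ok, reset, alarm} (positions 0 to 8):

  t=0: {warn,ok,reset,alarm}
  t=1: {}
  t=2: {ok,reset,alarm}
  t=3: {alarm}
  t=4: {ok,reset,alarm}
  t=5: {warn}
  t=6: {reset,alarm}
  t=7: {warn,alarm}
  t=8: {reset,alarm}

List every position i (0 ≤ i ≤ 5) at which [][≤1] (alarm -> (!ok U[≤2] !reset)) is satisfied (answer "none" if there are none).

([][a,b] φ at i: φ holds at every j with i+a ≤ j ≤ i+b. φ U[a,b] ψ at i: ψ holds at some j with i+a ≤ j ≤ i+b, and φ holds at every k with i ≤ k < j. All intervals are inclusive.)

5

Evaluate at each i in [0,5]:
  i=0: ✗ (fails at j=0)
  i=1: ✗ (fails at j=2)
  i=2: ✗ (fails at j=2)
  i=3: ✗ (fails at j=4)
  i=4: ✗ (fails at j=4)
  i=5: ✓ (all of [5,6])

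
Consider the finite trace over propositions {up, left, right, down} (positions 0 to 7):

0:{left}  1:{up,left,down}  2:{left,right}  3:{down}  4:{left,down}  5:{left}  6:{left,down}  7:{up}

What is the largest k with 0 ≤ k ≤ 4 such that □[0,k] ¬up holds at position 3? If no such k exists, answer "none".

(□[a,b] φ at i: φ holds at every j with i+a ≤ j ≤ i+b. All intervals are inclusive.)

¬up must hold from j=3 onward; find where it first fails.
  j=3: holds
  j=4: holds
  j=5: holds
  j=6: holds
  j=7: fails
Holds on [3,6], so largest k = 3.

3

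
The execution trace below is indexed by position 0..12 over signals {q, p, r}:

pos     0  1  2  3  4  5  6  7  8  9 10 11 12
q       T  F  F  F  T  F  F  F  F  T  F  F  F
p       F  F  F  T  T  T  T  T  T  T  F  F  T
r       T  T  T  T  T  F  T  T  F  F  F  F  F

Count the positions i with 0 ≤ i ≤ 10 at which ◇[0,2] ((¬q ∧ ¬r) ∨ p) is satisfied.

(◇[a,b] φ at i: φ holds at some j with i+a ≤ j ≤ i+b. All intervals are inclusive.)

10

Evaluate at each i in [0,10]:
  i=0: ✗ (none in [0,2])
  i=1: ✓ (witness j=3)
  i=2: ✓ (witness j=3)
  i=3: ✓ (witness j=3)
  i=4: ✓ (witness j=4)
  i=5: ✓ (witness j=5)
  i=6: ✓ (witness j=6)
  i=7: ✓ (witness j=7)
  i=8: ✓ (witness j=8)
  i=9: ✓ (witness j=9)
  i=10: ✓ (witness j=10)
Positions where it holds: {1, 2, 3, 4, 5, 6, 7, 8, 9, 10} → 10.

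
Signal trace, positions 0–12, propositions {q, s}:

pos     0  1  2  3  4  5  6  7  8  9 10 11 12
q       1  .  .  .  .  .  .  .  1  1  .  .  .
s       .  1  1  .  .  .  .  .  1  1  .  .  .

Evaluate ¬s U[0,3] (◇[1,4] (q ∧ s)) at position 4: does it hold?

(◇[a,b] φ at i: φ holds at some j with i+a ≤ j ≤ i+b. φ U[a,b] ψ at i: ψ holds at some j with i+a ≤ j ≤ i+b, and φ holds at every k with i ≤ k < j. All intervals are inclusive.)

Need some j in [4,7] with ◇[1,4] (q ∧ s), and ¬s at every k in [4,j-1].
  j=4: ◇[1,4] (q ∧ s) holds; no prefix to check → satisfied.

Yes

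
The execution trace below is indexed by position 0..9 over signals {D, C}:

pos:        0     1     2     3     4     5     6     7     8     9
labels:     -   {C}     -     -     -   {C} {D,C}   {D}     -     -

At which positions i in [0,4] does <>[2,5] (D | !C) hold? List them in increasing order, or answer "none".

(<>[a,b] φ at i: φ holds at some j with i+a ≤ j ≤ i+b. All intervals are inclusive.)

Evaluate at each i in [0,4]:
  i=0: ✓ (witness j=2)
  i=1: ✓ (witness j=3)
  i=2: ✓ (witness j=4)
  i=3: ✓ (witness j=6)
  i=4: ✓ (witness j=6)

0, 1, 2, 3, 4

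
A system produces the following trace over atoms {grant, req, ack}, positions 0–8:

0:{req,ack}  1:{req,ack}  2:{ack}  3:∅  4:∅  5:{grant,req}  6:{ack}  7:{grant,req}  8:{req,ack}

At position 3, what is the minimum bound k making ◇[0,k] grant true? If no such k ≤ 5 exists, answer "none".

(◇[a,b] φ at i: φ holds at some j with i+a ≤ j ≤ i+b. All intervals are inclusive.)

Scan j = 3,4,… for grant:
  j=3: fails
  j=4: fails
  j=5: holds
First hit at j=5, so smallest k = 5-3 = 2.

2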